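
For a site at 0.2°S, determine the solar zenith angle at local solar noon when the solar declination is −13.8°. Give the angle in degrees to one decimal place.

13.6°

At local solar noon the hour angle is zero, so the zenith angle is |φ − δ| = |-0.2° − (-13.8°)| = 13.6°.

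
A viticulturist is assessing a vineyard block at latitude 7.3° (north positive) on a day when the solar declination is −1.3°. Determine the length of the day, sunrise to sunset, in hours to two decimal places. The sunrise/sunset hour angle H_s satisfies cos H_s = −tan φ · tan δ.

cos H_s = −tan(7.3°) · tan(-1.3°) = 0.0029, so H_s = arccos(0.0029) = 89.83°.
Day length = 2 H_s / 15° h⁻¹ = 179.66° / 15 = 11.977 h.

11.98 hours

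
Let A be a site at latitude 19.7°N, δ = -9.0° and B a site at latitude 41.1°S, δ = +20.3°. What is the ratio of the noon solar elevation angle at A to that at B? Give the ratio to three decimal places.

2.143

A: 90° − |19.7 − (-9.0)| = 61.30°.
B: 90° − |-41.1 − (20.3)| = 28.60°.
Ratio A/B = 61.3000 / 28.6000 = 2.1434.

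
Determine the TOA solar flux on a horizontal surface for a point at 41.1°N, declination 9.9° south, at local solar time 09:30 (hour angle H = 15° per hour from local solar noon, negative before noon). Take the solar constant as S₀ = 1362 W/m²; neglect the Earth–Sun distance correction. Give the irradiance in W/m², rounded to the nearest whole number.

Hour angle H = 15° × (9.5 − 12) = -37.50°.
cos θ_z = sin(41.1°) sin(-9.9°) + cos(41.1°) cos(-9.9°) cos(-37.50°) = -0.1130 + 0.5889 = 0.4759.
Top-of-atmosphere irradiance = S₀ cos θ_z = 1362 × 0.4759 = 648.18 W/m².

648 W/m²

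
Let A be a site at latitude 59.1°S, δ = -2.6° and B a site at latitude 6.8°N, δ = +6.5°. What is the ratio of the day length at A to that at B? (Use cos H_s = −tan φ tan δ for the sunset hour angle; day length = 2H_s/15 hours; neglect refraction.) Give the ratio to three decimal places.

1.039

A: H_s = arccos(−tan -59.1° · tan -2.6°) = 94.35°, so 2H_s/15 = 12.5800 h.
B: H_s = arccos(−tan 6.8° · tan 6.5°) = 90.78°, so 2H_s/15 = 12.1040 h.
Ratio A/B = 12.5800 / 12.1040 = 1.0393.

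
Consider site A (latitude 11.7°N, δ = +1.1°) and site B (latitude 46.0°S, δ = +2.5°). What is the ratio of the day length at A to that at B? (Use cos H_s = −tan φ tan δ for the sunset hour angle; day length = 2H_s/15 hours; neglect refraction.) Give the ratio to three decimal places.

A: H_s = arccos(−tan 11.7° · tan 1.1°) = 90.23°, so 2H_s/15 = 12.0307 h.
B: H_s = arccos(−tan -46.0° · tan 2.5°) = 87.41°, so 2H_s/15 = 11.6547 h.
Ratio A/B = 12.0307 / 11.6547 = 1.0323.

1.032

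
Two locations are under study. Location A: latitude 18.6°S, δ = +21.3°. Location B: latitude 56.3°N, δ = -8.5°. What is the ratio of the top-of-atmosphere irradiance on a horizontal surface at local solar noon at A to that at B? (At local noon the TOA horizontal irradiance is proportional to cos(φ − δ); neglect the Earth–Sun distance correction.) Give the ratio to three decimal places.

A: cos θ_z = cos(-18.6° − (21.3°)) = 0.7672.
B: cos θ_z = cos(56.3° − (-8.5°)) = 0.4258.
Ratio A/B = 0.7672 / 0.4258 = 1.8018.

1.802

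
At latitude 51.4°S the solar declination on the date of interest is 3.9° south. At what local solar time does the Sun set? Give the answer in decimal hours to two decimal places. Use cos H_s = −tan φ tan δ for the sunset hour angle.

18.33 h

cos H_s = −tan(-51.4°) · tan(-3.9°) = -0.0854, so H_s = arccos(-0.0854) = 94.90°.
Sunset is at 12 + H_s/15 = 12 + 6.327 = 18.327 h local solar time.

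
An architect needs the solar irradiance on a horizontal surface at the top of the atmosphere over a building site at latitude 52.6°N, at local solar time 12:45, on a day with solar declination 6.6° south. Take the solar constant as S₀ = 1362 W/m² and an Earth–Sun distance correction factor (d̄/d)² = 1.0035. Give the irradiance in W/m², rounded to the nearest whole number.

Hour angle H = 15° × (12.75 − 12) = 11.25°.
cos θ_z = sin φ sin δ + cos φ cos δ cos H = (0.7944)(-0.1149) + (0.6074)(0.9934)(0.9808) = 0.5005.
Top-of-atmosphere irradiance = S₀ (d̄/d)² cos θ_z = 1362 × 1.0035 × 0.5005 = 684.07 W/m².

684 W/m²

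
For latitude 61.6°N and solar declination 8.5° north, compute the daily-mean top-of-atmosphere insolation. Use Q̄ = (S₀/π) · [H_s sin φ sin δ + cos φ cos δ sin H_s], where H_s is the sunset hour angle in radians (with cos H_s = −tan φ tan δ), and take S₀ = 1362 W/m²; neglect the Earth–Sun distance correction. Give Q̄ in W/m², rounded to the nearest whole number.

The sunset hour angle satisfies cos H_s = −tan φ tan δ = -0.2764, giving H_s = 106.05°. In radians, H_s = 1.8509.
H_s sin φ sin δ = 1.8509 × 0.8796 × 0.1478 = 0.2406.
cos φ cos δ sin H_s = 0.4756 × 0.9890 × 0.9610 = 0.4520.
Q̄ = (1362/π) × (0.2406 + 0.4520) = 433.54 × 0.6926 = 300.27 W/m².

300 W/m²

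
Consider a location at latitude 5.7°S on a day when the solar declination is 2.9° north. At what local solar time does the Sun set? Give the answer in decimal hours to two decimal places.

17.98 h

−tan φ tan δ = −(-0.0998)(0.0507) = 0.0051; H_s = arccos(0.0051) = 89.71°.
Sunset is at 12 + H_s/15 = 12 + 5.981 = 17.981 h local solar time.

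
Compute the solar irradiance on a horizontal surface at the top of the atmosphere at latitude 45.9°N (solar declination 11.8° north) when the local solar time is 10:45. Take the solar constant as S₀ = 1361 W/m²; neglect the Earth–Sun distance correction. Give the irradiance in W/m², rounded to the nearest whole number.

Hour angle H = 15° × (10.75 − 12) = -18.75°.
cos θ_z = sin φ sin δ + cos φ cos δ cos H = (0.7181)(0.2045) + (0.6959)(0.9789)(0.9469) = 0.7919.
Top-of-atmosphere irradiance = S₀ cos θ_z = 1361 × 0.7919 = 1077.78 W/m².

1078 W/m²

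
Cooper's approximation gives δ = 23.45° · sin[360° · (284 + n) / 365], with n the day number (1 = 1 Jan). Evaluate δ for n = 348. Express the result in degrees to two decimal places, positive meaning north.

-23.29°

360 × (284 + 348) / 365 = 623.342°; sin(623.342°) = -0.9933.
δ = 23.45 × -0.9933 = -23.293° ≈ -23.29°.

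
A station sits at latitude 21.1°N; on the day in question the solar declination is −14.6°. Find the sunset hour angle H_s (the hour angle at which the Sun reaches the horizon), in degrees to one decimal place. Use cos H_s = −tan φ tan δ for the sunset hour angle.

84.2°

−tan φ tan δ = −(0.3859)(-0.2605) = 0.1005; H_s = arccos(0.1005) = 84.23°.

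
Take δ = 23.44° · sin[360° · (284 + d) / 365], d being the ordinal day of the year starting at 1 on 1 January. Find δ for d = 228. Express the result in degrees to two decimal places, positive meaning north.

360 × (284 + 228) / 365 = 504.986°; sin(504.986°) = 0.5738.
δ = 23.44 × 0.5738 = 13.450° ≈ +13.45°.

+13.45°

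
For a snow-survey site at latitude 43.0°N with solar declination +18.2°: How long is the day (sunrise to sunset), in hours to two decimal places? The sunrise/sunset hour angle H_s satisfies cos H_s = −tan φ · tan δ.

The sunset hour angle satisfies cos H_s = −tan φ tan δ = -0.3066, giving H_s = 107.85°.
Day length = 2 H_s / 15° h⁻¹ = 215.70° / 15 = 14.380 h.

14.38 hours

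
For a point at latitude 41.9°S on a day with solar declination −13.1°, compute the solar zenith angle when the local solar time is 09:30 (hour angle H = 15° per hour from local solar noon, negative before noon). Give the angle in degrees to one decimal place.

43.4°

Hour angle H = 15° × (9.5 − 12) = -37.50°.
cos θ_z = sin φ sin δ + cos φ cos δ cos H = (-0.6678)(-0.2267) + (0.7443)(0.9740)(0.7934) = 0.7266.
θ_z = arccos(0.7266) = 43.40°.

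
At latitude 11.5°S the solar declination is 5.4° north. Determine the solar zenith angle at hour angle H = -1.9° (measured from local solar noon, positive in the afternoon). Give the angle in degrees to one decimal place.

17.0°

With φ = -11.5°, δ = 5.4°, H = -1.90°: sin φ sin δ = -0.0188, cos φ cos δ cos H = 0.9750, so cos θ_z = 0.9562.
θ_z = arccos(0.9562) = 17.02°.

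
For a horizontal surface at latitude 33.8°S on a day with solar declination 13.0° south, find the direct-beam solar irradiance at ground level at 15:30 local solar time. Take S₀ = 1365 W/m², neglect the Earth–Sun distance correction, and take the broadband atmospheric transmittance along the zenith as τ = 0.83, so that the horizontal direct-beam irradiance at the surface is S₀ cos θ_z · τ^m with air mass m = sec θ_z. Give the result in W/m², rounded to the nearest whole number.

624 W/m²

Hour angle H = 15° × (15.5 − 12) = 52.50°.
cos θ_z = sin(-33.8°) sin(-13.0°) + cos(-33.8°) cos(-13.0°) cos(52.50°) = 0.1251 + 0.4929 = 0.6180.
Air mass m = 1/cos θ_z = 1/0.6180 = 1.618; τ^m = 0.83^1.618 = 0.7397.
Surface direct beam = 1365 × 0.6180 × 0.7397 = 623.99 W/m².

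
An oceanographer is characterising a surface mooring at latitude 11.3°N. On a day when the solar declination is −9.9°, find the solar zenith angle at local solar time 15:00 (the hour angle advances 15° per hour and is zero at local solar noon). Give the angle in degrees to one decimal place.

49.5°

Hour angle H = 15° × (15 − 12) = 45.00°.
With φ = 11.3°, δ = -9.9°, H = 45.00°: sin φ sin δ = -0.0337, cos φ cos δ cos H = 0.6831, so cos θ_z = 0.6494.
θ_z = arccos(0.6494) = 49.50°.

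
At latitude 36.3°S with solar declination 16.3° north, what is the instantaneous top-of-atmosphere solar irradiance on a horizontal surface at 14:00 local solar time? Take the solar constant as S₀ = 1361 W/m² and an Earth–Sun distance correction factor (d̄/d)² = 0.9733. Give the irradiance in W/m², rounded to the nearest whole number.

667 W/m²

Hour angle H = 15° × (14 − 12) = 30.00°.
With φ = -36.3°, δ = 16.3°, H = 30.00°: sin φ sin δ = -0.1662, cos φ cos δ cos H = 0.6699, so cos θ_z = 0.5037.
Top-of-atmosphere irradiance = S₀ (d̄/d)² cos θ_z = 1361 × 0.9733 × 0.5037 = 667.23 W/m².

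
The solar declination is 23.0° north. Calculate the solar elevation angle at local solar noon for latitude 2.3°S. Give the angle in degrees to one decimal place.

64.7°

At local solar noon the hour angle is zero, so the elevation is 90° − |φ − δ| = 90° − |-2.3° − (23.0°)| = 90° − 25.3° = 64.7°.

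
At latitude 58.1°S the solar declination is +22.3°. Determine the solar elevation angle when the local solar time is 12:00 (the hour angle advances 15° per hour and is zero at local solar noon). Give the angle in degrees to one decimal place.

9.6°

Hour angle H = 15° × (12 − 12) = 0.00°.
With φ = -58.1°, δ = 22.3°, H = 0.00°: sin φ sin δ = -0.3221, cos φ cos δ cos H = 0.4889, so cos θ_z = 0.1668.
θ_z = arccos(0.1668) = 80.40°, so the elevation is 90° − 80.40° = 9.60°.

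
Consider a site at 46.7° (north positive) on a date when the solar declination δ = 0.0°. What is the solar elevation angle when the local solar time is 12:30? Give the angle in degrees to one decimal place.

Hour angle H = 15° × (12.5 − 12) = 7.50°.
With φ = 46.7°, δ = 0.0°, H = 7.50°: sin φ sin δ = 0.0000, cos φ cos δ cos H = 0.6800, so cos θ_z = 0.6800.
θ_z = arccos(0.6800) = 47.16°, so the elevation is 90° − 47.16° = 42.84°.

42.8°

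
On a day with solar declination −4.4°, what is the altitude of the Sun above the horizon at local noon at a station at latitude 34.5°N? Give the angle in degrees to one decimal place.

At local solar noon the hour angle is zero, so the elevation is 90° − |φ − δ| = 90° − |34.5° − (-4.4°)| = 90° − 38.9° = 51.1°.

51.1°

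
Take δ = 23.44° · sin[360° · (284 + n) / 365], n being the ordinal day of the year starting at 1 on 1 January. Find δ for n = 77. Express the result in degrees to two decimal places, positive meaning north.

-1.61°

360 × (284 + 77) / 365 = 356.055°; sin(356.055°) = -0.0688.
δ = 23.44 × -0.0688 = -1.613° ≈ -1.61°.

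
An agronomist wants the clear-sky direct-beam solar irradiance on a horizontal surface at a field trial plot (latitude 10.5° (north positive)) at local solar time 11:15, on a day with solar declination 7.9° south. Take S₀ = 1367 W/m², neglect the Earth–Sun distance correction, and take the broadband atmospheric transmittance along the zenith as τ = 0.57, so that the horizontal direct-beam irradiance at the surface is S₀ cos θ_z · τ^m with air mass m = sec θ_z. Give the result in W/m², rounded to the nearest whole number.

695 W/m²

Hour angle H = 15° × (11.25 − 12) = -11.25°.
With φ = 10.5°, δ = -7.9°, H = -11.25°: sin φ sin δ = -0.0250, cos φ cos δ cos H = 0.9552, so cos θ_z = 0.9302.
Air mass m = 1/cos θ_z = 1/0.9302 = 1.075; τ^m = 0.57^1.075 = 0.5465.
Surface direct beam = 1367 × 0.9302 × 0.5465 = 694.92 W/m².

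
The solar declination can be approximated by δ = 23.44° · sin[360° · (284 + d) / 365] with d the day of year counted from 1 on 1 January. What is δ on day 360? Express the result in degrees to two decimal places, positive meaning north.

360 × (284 + 360) / 365 = 635.178°; sin(635.178°) = -0.9959.
δ = 23.44 × -0.9959 = -23.344° ≈ -23.34°.

-23.34°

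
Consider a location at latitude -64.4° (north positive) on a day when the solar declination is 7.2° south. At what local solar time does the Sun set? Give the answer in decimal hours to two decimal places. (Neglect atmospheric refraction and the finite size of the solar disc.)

cos H_s = −tan(-64.4°) · tan(-7.2°) = -0.2637, so H_s = arccos(-0.2637) = 105.29°.
Sunset is at 12 + H_s/15 = 12 + 7.019 = 19.019 h local solar time.

19.02 h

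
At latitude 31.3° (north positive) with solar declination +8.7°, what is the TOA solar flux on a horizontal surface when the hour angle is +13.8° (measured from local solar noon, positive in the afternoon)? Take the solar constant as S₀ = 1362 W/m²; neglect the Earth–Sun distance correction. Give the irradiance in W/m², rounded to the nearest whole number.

cos θ_z = sin(31.3°) sin(8.7°) + cos(31.3°) cos(8.7°) cos(13.80°) = 0.0786 + 0.8202 = 0.8988.
Top-of-atmosphere irradiance = S₀ cos θ_z = 1362 × 0.8988 = 1224.17 W/m².

1224 W/m²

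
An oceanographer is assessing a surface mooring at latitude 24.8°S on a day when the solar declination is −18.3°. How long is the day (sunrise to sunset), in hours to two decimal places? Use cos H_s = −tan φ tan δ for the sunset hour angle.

−tan φ tan δ = −(-0.4621)(-0.3307) = -0.1528; H_s = arccos(-0.1528) = 98.79°.
Day length = 2 H_s / 15° h⁻¹ = 197.58° / 15 = 13.172 h.

13.17 hours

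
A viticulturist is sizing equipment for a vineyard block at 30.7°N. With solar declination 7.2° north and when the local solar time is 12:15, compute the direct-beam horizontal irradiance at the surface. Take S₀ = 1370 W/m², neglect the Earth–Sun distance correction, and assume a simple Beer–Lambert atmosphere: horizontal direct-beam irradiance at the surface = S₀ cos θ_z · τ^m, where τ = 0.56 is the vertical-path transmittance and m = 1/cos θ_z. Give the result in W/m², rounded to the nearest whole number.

Hour angle H = 15° × (12.25 − 12) = 3.75°.
cos θ_z = sin(30.7°) sin(7.2°) + cos(30.7°) cos(7.2°) cos(3.75°) = 0.0640 + 0.8512 = 0.9152.
Air mass m = 1/cos θ_z = 1/0.9152 = 1.093; τ^m = 0.56^1.093 = 0.5306.
Surface direct beam = 1370 × 0.9152 × 0.5306 = 665.28 W/m².

665 W/m²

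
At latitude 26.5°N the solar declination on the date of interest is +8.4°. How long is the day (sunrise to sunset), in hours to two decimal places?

12.56 hours

cos H_s = −tan(26.5°) · tan(8.4°) = -0.0736, so H_s = arccos(-0.0736) = 94.22°.
Day length = 2 H_s / 15° h⁻¹ = 188.44° / 15 = 12.563 h.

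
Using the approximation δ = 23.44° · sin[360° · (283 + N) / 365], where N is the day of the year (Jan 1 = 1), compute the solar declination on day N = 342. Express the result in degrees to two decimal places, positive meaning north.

-22.79°

360 × (283 + 342) / 365 = 616.438°; sin(616.438°) = -0.9721.
δ = 23.44 × -0.9721 = -22.786° ≈ -22.79°.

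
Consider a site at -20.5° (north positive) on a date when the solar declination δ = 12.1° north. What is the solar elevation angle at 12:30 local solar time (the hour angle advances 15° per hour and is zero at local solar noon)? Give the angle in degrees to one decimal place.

Hour angle H = 15° × (12.5 − 12) = 7.50°.
cos θ_z = sin φ sin δ + cos φ cos δ cos H = (-0.3502)(0.2096) + (0.9367)(0.9778)(0.9914) = 0.8346.
θ_z = arccos(0.8346) = 33.43°, so the elevation is 90° − 33.43° = 56.57°.

56.6°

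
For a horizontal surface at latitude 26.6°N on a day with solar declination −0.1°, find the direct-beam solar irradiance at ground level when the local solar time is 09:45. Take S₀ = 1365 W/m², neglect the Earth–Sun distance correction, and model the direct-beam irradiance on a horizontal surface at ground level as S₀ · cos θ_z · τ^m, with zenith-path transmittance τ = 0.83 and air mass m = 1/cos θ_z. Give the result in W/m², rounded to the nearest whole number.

Hour angle H = 15° × (9.75 − 12) = -33.75°.
cos θ_z = sin(26.6°) sin(-0.1°) + cos(26.6°) cos(-0.1°) cos(-33.75°) = -0.0008 + 0.7435 = 0.7427.
Air mass m = 1/cos θ_z = 1/0.7427 = 1.346; τ^m = 0.83^1.346 = 0.7782.
Surface direct beam = 1365 × 0.7427 × 0.7782 = 788.93 W/m².

789 W/m²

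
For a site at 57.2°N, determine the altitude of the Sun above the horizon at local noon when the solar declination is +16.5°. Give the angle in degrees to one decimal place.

At local solar noon the hour angle is zero, so the elevation is 90° − |φ − δ| = 90° − |57.2° − (16.5°)| = 90° − 40.7° = 49.3°.

49.3°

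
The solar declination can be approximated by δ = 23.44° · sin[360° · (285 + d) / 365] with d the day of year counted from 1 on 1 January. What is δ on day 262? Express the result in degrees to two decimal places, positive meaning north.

+0.20°

360 × (285 + 262) / 365 = 539.507°; sin(539.507°) = 0.0086.
δ = 23.44 × 0.0086 = 0.202° ≈ +0.20°.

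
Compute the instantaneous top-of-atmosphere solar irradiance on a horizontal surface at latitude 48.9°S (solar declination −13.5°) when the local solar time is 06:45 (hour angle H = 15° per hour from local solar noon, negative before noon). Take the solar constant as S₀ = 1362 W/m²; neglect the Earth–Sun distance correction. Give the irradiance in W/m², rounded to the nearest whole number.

409 W/m²

Hour angle H = 15° × (6.75 − 12) = -78.75°.
cos θ_z = sin(-48.9°) sin(-13.5°) + cos(-48.9°) cos(-13.5°) cos(-78.75°) = 0.1759 + 0.1247 = 0.3006.
Top-of-atmosphere irradiance = S₀ cos θ_z = 1362 × 0.3006 = 409.42 W/m².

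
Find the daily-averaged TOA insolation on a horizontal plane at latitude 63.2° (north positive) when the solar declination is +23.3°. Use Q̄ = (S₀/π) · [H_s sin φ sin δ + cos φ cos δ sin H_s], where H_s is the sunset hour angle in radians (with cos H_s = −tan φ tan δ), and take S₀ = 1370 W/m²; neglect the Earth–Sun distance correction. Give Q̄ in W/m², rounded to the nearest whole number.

cos H_s = −tan(63.2°) · tan(23.3°) = -0.8526, so H_s = arccos(-0.8526) = 148.50°. In radians, H_s = 2.5918.
H_s sin φ sin δ = 2.5918 × 0.8926 × 0.3955 = 0.9150.
cos φ cos δ sin H_s = 0.4509 × 0.9184 × 0.5225 = 0.2164.
Q̄ = (1370/π) × (0.9150 + 0.2164) = 436.08 × 1.1314 = 493.38 W/m².

493 W/m²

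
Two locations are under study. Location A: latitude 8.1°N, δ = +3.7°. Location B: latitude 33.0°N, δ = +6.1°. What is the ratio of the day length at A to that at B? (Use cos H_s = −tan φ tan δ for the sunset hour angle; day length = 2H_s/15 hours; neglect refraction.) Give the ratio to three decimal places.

A: H_s = arccos(−tan 8.1° · tan 3.7°) = 90.53°, so 2H_s/15 = 12.0707 h.
B: H_s = arccos(−tan 33.0° · tan 6.1°) = 93.98°, so 2H_s/15 = 12.5307 h.
Ratio A/B = 12.0707 / 12.5307 = 0.9633.

0.963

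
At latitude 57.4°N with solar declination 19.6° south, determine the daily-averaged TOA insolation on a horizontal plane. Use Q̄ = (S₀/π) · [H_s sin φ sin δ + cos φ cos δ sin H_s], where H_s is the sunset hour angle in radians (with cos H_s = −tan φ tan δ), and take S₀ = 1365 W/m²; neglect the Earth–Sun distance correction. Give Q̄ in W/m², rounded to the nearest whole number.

63 W/m²

−tan φ tan δ = −(1.5637)(-0.3561) = 0.5568; H_s = arccos(0.5568) = 56.17°. In radians, H_s = 0.9804.
H_s sin φ sin δ = 0.9804 × 0.8425 × -0.3355 = -0.2771.
cos φ cos δ sin H_s = 0.5388 × 0.9421 × 0.8307 = 0.4217.
Q̄ = (1365/π) × (-0.2771 + 0.4217) = 434.49 × 0.1446 = 62.83 W/m².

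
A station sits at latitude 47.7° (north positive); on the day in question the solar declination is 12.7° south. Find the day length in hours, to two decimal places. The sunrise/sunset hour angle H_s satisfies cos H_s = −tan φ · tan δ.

The sunset hour angle satisfies cos H_s = −tan φ tan δ = 0.2477, giving H_s = 75.66°.
Day length = 2 H_s / 15° h⁻¹ = 151.32° / 15 = 10.088 h.

10.09 hours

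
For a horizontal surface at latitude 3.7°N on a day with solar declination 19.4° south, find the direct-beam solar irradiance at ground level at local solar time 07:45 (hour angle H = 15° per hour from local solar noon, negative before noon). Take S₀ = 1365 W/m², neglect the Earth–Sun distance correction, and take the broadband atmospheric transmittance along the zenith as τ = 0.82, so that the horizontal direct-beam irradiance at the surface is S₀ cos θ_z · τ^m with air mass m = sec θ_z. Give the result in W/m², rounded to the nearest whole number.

326 W/m²

Hour angle H = 15° × (7.75 − 12) = -63.75°.
cos θ_z = sin(3.7°) sin(-19.4°) + cos(3.7°) cos(-19.4°) cos(-63.75°) = -0.0214 + 0.4163 = 0.3949.
Air mass m = 1/cos θ_z = 1/0.3949 = 2.532; τ^m = 0.82^2.532 = 0.6050.
Surface direct beam = 1365 × 0.3949 × 0.6050 = 326.12 W/m².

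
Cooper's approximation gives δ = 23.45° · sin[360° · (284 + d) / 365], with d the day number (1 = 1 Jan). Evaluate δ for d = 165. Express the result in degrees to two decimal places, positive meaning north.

+23.27°

360 × (284 + 165) / 365 = 442.849°; sin(442.849°) = 0.9922.
δ = 23.45 × 0.9922 = 23.267° ≈ +23.27°.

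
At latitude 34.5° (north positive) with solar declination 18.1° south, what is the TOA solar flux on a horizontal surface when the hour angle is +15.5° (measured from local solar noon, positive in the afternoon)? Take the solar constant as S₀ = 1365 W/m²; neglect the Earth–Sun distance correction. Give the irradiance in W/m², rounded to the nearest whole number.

cos θ_z = sin φ sin δ + cos φ cos δ cos H = (0.5664)(-0.3107) + (0.8241)(0.9505)(0.9636) = 0.5788.
Top-of-atmosphere irradiance = S₀ cos θ_z = 1365 × 0.5788 = 790.06 W/m².

790 W/m²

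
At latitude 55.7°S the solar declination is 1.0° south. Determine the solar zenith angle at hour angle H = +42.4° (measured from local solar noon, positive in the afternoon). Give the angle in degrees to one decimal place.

64.5°

cos θ_z = sin(-55.7°) sin(-1.0°) + cos(-55.7°) cos(-1.0°) cos(42.40°) = 0.0144 + 0.4161 = 0.4305.
θ_z = arccos(0.4305) = 64.50°.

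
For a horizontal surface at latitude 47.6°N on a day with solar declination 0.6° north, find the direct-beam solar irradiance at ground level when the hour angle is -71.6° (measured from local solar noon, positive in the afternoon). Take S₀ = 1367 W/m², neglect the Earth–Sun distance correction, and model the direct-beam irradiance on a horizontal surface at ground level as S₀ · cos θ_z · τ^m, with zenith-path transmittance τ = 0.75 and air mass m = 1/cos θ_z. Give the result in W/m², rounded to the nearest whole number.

82 W/m²

cos θ_z = sin φ sin δ + cos φ cos δ cos H = (0.7385)(0.0105) + (0.6743)(0.9999)(0.3156) = 0.2205.
Air mass m = 1/cos θ_z = 1/0.2205 = 4.535; τ^m = 0.75^4.535 = 0.2713.
Surface direct beam = 1367 × 0.2205 × 0.2713 = 81.78 W/m².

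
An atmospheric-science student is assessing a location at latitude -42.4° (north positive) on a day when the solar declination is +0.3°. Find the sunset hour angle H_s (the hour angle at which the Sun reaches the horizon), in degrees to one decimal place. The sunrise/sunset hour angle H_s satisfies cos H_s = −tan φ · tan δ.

cos H_s = −tan(-42.4°) · tan(0.3°) = 0.0048, so H_s = arccos(0.0048) = 89.72°.

89.7°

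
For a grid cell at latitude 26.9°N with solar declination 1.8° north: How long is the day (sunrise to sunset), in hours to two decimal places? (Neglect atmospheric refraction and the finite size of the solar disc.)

The sunset hour angle satisfies cos H_s = −tan φ tan δ = -0.0159, giving H_s = 90.91°.
Day length = 2 H_s / 15° h⁻¹ = 181.82° / 15 = 12.121 h.

12.12 hours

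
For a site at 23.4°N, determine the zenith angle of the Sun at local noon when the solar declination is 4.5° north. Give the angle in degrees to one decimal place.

At local solar noon the hour angle is zero, so the zenith angle is |φ − δ| = |23.4° − (4.5°)| = 18.9°.

18.9°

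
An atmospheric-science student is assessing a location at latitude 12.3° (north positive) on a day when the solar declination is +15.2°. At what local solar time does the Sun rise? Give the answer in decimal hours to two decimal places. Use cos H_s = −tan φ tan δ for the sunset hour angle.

5.77 h

cos H_s = −tan(12.3°) · tan(15.2°) = -0.0592, so H_s = arccos(-0.0592) = 93.39°.
Sunrise is at 12 − H_s/15 = 12 − 6.226 = 5.774 h local solar time.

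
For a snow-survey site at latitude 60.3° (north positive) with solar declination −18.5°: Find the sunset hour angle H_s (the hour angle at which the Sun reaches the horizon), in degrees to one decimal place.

54.1°

−tan φ tan δ = −(1.7532)(-0.3346) = 0.5866; H_s = arccos(0.5866) = 54.08°.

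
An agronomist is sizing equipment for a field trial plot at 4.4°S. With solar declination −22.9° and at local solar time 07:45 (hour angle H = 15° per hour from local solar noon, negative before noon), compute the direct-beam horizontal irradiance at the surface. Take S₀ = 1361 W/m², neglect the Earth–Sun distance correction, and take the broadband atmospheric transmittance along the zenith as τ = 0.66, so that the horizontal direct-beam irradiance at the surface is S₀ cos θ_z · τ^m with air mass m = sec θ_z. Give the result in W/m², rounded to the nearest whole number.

Hour angle H = 15° × (7.75 − 12) = -63.75°.
cos θ_z = sin(-4.4°) sin(-22.9°) + cos(-4.4°) cos(-22.9°) cos(-63.75°) = 0.0299 + 0.4062 = 0.4361.
Air mass m = 1/cos θ_z = 1/0.4361 = 2.293; τ^m = 0.66^2.293 = 0.3857.
Surface direct beam = 1361 × 0.4361 × 0.3857 = 228.93 W/m².

229 W/m²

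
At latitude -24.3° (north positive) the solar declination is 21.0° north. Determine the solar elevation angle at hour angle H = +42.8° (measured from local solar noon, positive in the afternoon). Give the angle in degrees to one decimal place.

cos θ_z = sin(-24.3°) sin(21.0°) + cos(-24.3°) cos(21.0°) cos(42.80°) = -0.1475 + 0.6243 = 0.4768.
θ_z = arccos(0.4768) = 61.52°, so the elevation is 90° − 61.52° = 28.48°.

28.5°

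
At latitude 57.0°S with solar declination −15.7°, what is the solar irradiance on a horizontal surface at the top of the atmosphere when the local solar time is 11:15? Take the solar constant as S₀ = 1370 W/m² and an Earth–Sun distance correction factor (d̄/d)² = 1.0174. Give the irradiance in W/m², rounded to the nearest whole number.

1033 W/m²

Hour angle H = 15° × (11.25 − 12) = -11.25°.
With φ = -57.0°, δ = -15.7°, H = -11.25°: sin φ sin δ = 0.2269, cos φ cos δ cos H = 0.5142, so cos θ_z = 0.7411.
Top-of-atmosphere irradiance = S₀ (d̄/d)² cos θ_z = 1370 × 1.0174 × 0.7411 = 1032.97 W/m².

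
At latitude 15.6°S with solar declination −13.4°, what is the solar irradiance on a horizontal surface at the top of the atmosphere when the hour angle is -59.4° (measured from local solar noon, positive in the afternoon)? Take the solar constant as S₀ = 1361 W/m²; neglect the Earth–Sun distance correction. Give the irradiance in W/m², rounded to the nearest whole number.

734 W/m²

With φ = -15.6°, δ = -13.4°, H = -59.40°: sin φ sin δ = 0.0623, cos φ cos δ cos H = 0.4769, so cos θ_z = 0.5392.
Top-of-atmosphere irradiance = S₀ cos θ_z = 1361 × 0.5392 = 733.85 W/m².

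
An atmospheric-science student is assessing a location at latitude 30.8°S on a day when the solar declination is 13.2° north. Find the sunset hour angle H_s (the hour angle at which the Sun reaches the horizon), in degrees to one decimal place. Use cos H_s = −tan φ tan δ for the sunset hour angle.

82.0°

The sunset hour angle satisfies cos H_s = −tan φ tan δ = 0.1398, giving H_s = 81.96°.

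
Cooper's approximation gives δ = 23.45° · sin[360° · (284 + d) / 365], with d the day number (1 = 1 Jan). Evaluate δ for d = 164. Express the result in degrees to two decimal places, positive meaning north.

+23.21°

360 × (284 + 164) / 365 = 441.863°; sin(441.863°) = 0.9899.
δ = 23.45 × 0.9899 = 23.213° ≈ +23.21°.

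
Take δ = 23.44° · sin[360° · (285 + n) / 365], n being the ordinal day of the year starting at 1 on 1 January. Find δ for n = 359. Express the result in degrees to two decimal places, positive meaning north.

360 × (285 + 359) / 365 = 635.178°; sin(635.178°) = -0.9959.
δ = 23.44 × -0.9959 = -23.344° ≈ -23.34°.

-23.34°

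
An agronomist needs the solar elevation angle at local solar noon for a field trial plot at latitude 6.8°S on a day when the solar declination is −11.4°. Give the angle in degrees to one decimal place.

85.4°

At local solar noon the hour angle is zero, so the elevation is 90° − |φ − δ| = 90° − |-6.8° − (-11.4°)| = 90° − 4.6° = 85.4°.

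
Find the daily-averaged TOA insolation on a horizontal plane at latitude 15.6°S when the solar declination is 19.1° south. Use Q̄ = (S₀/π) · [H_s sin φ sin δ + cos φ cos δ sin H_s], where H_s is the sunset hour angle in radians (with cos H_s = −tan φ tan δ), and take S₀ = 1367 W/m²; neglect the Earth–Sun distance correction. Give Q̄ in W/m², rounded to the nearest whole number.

−tan φ tan δ = −(-0.2792)(-0.3463) = -0.0967; H_s = arccos(-0.0967) = 95.55°. In radians, H_s = 1.6677.
H_s sin φ sin δ = 1.6677 × -0.2689 × -0.3272 = 0.1467.
cos φ cos δ sin H_s = 0.9632 × 0.9449 × 0.9953 = 0.9059.
Q̄ = (1367/π) × (0.1467 + 0.9059) = 435.13 × 1.0526 = 458.02 W/m².

458 W/m²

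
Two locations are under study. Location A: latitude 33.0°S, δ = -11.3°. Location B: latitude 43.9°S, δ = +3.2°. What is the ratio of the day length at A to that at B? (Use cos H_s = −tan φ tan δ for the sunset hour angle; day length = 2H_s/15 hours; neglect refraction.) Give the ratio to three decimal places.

A: H_s = arccos(−tan -33.0° · tan -11.3°) = 97.46°, so 2H_s/15 = 12.9947 h.
B: H_s = arccos(−tan -43.9° · tan 3.2°) = 86.92°, so 2H_s/15 = 11.5893 h.
Ratio A/B = 12.9947 / 11.5893 = 1.1213.

1.121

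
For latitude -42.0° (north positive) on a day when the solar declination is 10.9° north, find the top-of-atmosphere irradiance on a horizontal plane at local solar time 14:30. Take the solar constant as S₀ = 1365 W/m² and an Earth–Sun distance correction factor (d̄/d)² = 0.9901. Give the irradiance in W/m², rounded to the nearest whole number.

611 W/m²

Hour angle H = 15° × (14.5 − 12) = 37.50°.
cos θ_z = sin φ sin δ + cos φ cos δ cos H = (-0.6691)(0.1891) + (0.7431)(0.9820)(0.7934) = 0.4524.
Top-of-atmosphere irradiance = S₀ (d̄/d)² cos θ_z = 1365 × 0.9901 × 0.4524 = 611.41 W/m².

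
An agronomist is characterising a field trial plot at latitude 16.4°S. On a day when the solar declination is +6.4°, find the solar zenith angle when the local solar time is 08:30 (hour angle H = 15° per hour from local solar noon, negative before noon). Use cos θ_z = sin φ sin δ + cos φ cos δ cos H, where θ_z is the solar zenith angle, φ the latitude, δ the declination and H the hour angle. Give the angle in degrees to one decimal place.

Hour angle H = 15° × (8.5 − 12) = -52.50°.
cos θ_z = sin(-16.4°) sin(6.4°) + cos(-16.4°) cos(6.4°) cos(-52.50°) = -0.0315 + 0.5804 = 0.5489.
θ_z = arccos(0.5489) = 56.71°.

56.7°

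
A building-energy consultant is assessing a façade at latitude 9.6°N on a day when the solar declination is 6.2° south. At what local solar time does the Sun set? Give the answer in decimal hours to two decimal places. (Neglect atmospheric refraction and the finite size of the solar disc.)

−tan φ tan δ = −(0.1691)(-0.1086) = 0.0184; H_s = arccos(0.0184) = 88.95°.
Sunset is at 12 + H_s/15 = 12 + 5.930 = 17.930 h local solar time.

17.93 h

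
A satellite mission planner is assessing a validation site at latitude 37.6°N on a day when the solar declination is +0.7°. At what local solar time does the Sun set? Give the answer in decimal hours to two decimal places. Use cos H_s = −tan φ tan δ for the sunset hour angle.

−tan φ tan δ = −(0.7701)(0.0122) = -0.0094; H_s = arccos(-0.0094) = 90.54°.
Sunset is at 12 + H_s/15 = 12 + 6.036 = 18.036 h local solar time.

18.04 h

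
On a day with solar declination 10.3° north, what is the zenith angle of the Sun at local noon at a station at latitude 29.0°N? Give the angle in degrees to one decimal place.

18.7°

At local solar noon the hour angle is zero, so the zenith angle is |φ − δ| = |29.0° − (10.3°)| = 18.7°.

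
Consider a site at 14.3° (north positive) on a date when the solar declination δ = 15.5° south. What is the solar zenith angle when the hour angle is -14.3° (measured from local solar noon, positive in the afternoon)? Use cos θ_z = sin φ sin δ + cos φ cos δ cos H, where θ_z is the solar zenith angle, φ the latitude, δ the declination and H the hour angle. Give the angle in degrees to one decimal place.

33.0°

cos θ_z = sin φ sin δ + cos φ cos δ cos H = (0.2470)(-0.2672) + (0.9690)(0.9636)(0.9690) = 0.8388.
θ_z = arccos(0.8388) = 32.99°.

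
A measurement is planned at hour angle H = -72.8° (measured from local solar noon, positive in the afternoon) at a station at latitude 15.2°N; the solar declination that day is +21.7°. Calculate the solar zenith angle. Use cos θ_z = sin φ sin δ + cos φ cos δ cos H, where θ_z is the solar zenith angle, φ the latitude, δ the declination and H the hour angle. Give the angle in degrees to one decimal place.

With φ = 15.2°, δ = 21.7°, H = -72.80°: sin φ sin δ = 0.0969, cos φ cos δ cos H = 0.2651, so cos θ_z = 0.3620.
θ_z = arccos(0.3620) = 68.78°.

68.8°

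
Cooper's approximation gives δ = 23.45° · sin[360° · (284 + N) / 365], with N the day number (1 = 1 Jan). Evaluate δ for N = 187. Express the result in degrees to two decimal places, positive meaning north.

+22.70°

360 × (284 + 187) / 365 = 464.548°; sin(464.548°) = 0.9679.
δ = 23.45 × 0.9679 = 22.697° ≈ +22.70°.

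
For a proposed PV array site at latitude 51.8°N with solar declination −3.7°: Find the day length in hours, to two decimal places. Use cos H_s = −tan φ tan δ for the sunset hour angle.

cos H_s = −tan(51.8°) · tan(-3.7°) = 0.0822, so H_s = arccos(0.0822) = 85.28°.
Day length = 2 H_s / 15° h⁻¹ = 170.56° / 15 = 11.371 h.

11.37 hours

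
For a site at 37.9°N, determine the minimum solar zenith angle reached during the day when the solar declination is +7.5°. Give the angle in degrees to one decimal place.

At local solar noon the hour angle is zero, so the zenith angle is |φ − δ| = |37.9° − (7.5°)| = 30.4°.

30.4°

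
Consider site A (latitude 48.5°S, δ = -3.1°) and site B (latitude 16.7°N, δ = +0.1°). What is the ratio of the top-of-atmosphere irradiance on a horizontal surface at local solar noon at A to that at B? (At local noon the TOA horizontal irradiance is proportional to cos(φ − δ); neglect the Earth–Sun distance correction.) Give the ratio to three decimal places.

0.733

A: cos θ_z = cos(-48.5° − (-3.1°)) = 0.7022.
B: cos θ_z = cos(16.7° − (0.1°)) = 0.9583.
Ratio A/B = 0.7022 / 0.9583 = 0.7328.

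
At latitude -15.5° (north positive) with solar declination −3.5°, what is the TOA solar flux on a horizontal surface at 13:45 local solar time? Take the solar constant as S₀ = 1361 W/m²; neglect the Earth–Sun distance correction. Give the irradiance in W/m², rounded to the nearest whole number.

1196 W/m²

Hour angle H = 15° × (13.75 − 12) = 26.25°.
cos θ_z = sin(-15.5°) sin(-3.5°) + cos(-15.5°) cos(-3.5°) cos(26.25°) = 0.0163 + 0.8626 = 0.8789.
Top-of-atmosphere irradiance = S₀ cos θ_z = 1361 × 0.8789 = 1196.18 W/m².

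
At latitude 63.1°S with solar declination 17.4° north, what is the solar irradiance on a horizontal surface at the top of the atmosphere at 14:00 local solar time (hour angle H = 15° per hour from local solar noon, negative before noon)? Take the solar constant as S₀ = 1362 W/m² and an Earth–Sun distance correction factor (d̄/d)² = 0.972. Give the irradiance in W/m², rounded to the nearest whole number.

Hour angle H = 15° × (14 − 12) = 30.00°.
With φ = -63.1°, δ = 17.4°, H = 30.00°: sin φ sin δ = -0.2667, cos φ cos δ cos H = 0.3739, so cos θ_z = 0.1072.
Top-of-atmosphere irradiance = S₀ (d̄/d)² cos θ_z = 1362 × 0.972 × 0.1072 = 141.92 W/m².

142 W/m²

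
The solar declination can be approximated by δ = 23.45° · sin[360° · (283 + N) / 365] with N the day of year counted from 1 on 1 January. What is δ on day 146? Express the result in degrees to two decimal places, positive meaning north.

+20.92°

360 × (283 + 146) / 365 = 423.123°; sin(423.123°) = 0.8920.
δ = 23.45 × 0.8920 = 20.917° ≈ +20.92°.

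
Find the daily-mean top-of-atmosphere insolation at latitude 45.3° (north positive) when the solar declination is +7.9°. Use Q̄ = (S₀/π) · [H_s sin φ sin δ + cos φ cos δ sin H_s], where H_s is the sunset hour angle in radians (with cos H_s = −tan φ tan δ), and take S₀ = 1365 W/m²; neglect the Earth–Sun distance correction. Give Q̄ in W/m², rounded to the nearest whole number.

372 W/m²

−tan φ tan δ = −(1.0105)(0.1388) = -0.1403; H_s = arccos(-0.1403) = 98.07°. In radians, H_s = 1.7116.
H_s sin φ sin δ = 1.7116 × 0.7108 × 0.1374 = 0.1672.
cos φ cos δ sin H_s = 0.7034 × 0.9905 × 0.9901 = 0.6898.
Q̄ = (1365/π) × (0.1672 + 0.6898) = 434.49 × 0.8570 = 372.36 W/m².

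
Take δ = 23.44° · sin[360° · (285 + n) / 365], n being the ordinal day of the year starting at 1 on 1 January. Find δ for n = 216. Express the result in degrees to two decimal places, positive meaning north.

+16.82°

360 × (285 + 216) / 365 = 494.137°; sin(494.137°) = 0.7177.
δ = 23.44 × 0.7177 = 16.823° ≈ +16.82°.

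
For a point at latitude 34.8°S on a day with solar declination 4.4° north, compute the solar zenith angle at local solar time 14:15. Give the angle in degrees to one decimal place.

Hour angle H = 15° × (14.25 − 12) = 33.75°.
cos θ_z = sin(-34.8°) sin(4.4°) + cos(-34.8°) cos(4.4°) cos(33.75°) = -0.0438 + 0.6807 = 0.6369.
θ_z = arccos(0.6369) = 50.44°.

50.4°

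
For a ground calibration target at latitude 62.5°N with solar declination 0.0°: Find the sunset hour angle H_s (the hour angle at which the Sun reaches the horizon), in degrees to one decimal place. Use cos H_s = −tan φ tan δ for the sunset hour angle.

90.0°

The sunset hour angle satisfies cos H_s = −tan φ tan δ = 0.0000, giving H_s = 90.00°.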